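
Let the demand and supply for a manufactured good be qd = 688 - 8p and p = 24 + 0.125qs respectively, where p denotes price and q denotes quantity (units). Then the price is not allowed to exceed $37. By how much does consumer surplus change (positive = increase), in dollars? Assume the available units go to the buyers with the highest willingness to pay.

Rearranging supply gives qs = 8p - 192. Setting quantity demanded equal to quantity supplied, 688 - 8p = 8p - 192, gives p* = 55 and q* = 248.
The ceiling of 37 is below the equilibrium price 55, so it binds.
At p = 37: qd = 688 - 8·37 = 392 and qs = 8·37 - 192 = 104.
Consumer surplus without the control is ½ · (86 - 55) · 248 = 3844.
With the ceiling, 104 units are sold at 37 (assume they go to the highest-value buyers). The demand price at q = 104 is 73, so CS = ½ · [(86 - 37) + (73 - 37)] · 104 = 4420.
Change in consumer surplus = 4420 - 3844 = 576.

576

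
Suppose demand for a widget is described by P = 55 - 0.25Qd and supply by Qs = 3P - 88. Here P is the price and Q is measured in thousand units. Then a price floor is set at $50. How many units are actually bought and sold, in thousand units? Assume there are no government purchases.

20

Rearranging demand gives Qd = 220 - 4P. Without the control the market clears where 220 - 4P = 3P - 88, i.e. P* = 44 and Q* = 44.
Since 50 > 44, the floor is binding.
At P = 50: Qd = 220 - 4·50 = 20 and Qs = 3·50 - 88 = 62.
The quantity actually transacted is the short side, demand: 20.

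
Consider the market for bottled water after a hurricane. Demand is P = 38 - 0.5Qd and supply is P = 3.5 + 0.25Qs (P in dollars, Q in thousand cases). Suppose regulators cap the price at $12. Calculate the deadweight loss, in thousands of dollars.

54

Rearranging demand gives Qd = 76 - 2P; rearranging supply gives Qs = 4P - 14. Equilibrium: 76 - 2P = 4P - 14, so 90 = 6P and P* = 15, Q* = 46.
Since 12 < 15, the ceiling is binding.
At P = 12: Qd = 76 - 2·12 = 52 and Qs = 4·12 - 14 = 34.
Quantity traded falls to 34. At Q = 34 the demand price is (76 - 34)/2 = 21 and the supply price is (14 + 34)/4 = 12.
Deadweight loss = ½ · (21 - 12) · (46 - 34) = ½ · 9 · 12 = 54.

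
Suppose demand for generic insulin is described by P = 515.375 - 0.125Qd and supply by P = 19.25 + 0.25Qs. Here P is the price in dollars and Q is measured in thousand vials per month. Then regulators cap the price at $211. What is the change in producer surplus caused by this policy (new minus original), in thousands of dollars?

-145255

Rearranging demand gives Qd = 4123 - 8P; rearranging supply gives Qs = 4P - 77. Without the control the market clears where 4123 - 8P = 4P - 77, i.e. P* = 350 and Q* = 1323.
Because the ceiling (211) lies below the market-clearing price, it is binding.
At P = 211: Qd = 4123 - 8·211 = 2435 and Qs = 4·211 - 77 = 767.
Producer surplus without the control is ½ · (350 - 19.25) · 1323 = 218791.125.
With the ceiling, producers sell 767 units at 211, so PS = ½ · (211 - 19.25) · 767 = 73536.125.
Change in producer surplus = 73536.125 - 218791.125 = -145255.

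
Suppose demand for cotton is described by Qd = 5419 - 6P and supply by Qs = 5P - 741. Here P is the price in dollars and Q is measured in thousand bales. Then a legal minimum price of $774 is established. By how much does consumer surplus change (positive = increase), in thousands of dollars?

Equilibrium: 5419 - 6P = 5P - 741, so 6160 = 11P and P* = 560, Q* = 2059.
Since 774 > 560, the floor is binding.
At P = 774: Qd = 5419 - 6·774 = 775 and Qs = 5·774 - 741 = 3129.
Consumer surplus without the control is ½ · (5419/6 - 560) · 2059 = 4239481/12.
With the floor, consumers buy 775 units at 774, so CS = ½ · (5419/6 - 774) · 775 = 600625/12.
Change in consumer surplus = 600625/12 - 4239481/12 = -303238.

-303238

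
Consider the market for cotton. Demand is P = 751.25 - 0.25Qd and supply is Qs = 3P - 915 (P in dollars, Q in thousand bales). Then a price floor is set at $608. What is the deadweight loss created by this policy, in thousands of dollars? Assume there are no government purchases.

Rearranging demand gives Qd = 3005 - 4P. In a free market, 3005 - 4P = 3P - 915 gives the equilibrium P* = 560, Q* = 765.
Since 608 > 560, the floor is binding.
At P = 608: Qd = 3005 - 4·608 = 573 and Qs = 3·608 - 915 = 909.
Quantity traded falls to 573. At Q = 573 the demand price is (3005 - 573)/4 = 608 and the supply price is (915 + 573)/3 = 496.
Deadweight loss = ½ · (608 - 496) · (765 - 573) = ½ · 112 · 192 = 10752.

10752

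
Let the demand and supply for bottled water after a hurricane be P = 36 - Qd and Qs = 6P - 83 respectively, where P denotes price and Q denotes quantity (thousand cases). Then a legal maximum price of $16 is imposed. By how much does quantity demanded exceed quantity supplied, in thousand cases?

7

Rearranging demand gives Qd = 36 - P. Without the control the market clears where 36 - P = 6P - 83, i.e. P* = 17 and Q* = 19.
Since 16 < 17, the ceiling is binding.
At P = 16: Qd = 36 - 16 = 20 and Qs = 6·16 - 83 = 13.
Shortage = Qd - Qs = 20 - 13 = 7.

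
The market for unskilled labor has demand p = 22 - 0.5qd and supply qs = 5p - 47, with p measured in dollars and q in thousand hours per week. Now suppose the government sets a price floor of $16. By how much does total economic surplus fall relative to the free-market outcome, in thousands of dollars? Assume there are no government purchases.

Rearranging demand gives qd = 44 - 2p. Setting quantity demanded equal to quantity supplied, 44 - 2p = 5p - 47, gives p* = 13 and q* = 18.
Since 16 > 13, the floor is binding.
At p = 16: qd = 44 - 2·16 = 12 and qs = 5·16 - 47 = 33.
Quantity traded falls to 12. At q = 12 the demand price is (44 - 12)/2 = 16 and the supply price is (47 + 12)/5 = 11.8.
Deadweight loss = ½ · (16 - 11.8) · (18 - 12) = ½ · 4.2 · 6 = 12.6.

12.6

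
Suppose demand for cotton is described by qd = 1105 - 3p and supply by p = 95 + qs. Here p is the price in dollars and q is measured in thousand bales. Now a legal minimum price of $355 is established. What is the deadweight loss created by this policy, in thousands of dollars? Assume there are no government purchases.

Rearranging supply gives qs = p - 95. Setting quantity demanded equal to quantity supplied, 1105 - 3p = p - 95, gives p* = 300 and q* = 205.
The floor of 355 is above the equilibrium price 300, so it binds.
At p = 355: qd = 1105 - 3·355 = 40 and qs = 355 - 95 = 260.
Quantity traded falls to 40. At q = 40 the demand price is (1105 - 40)/3 = 355 and the supply price is 95 + 40 = 135.
Deadweight loss = ½ · (355 - 135) · (205 - 40) = ½ · 220 · 165 = 18150.

18150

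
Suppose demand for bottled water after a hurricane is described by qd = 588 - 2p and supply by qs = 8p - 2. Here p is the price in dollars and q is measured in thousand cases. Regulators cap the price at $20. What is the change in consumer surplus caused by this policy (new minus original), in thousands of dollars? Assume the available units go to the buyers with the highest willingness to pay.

-18174

Without the control the market clears where 588 - 2p = 8p - 2, i.e. p* = 59 and q* = 470.
The ceiling of 20 is below the equilibrium price 59, so it binds.
At p = 20: qd = 588 - 2·20 = 548 and qs = 8·20 - 2 = 158.
Consumer surplus without the control is ½ · (294 - 59) · 470 = 55225.
With the ceiling, 158 units are sold at 20 (assume they go to the highest-value buyers). The demand price at q = 158 is 215, so CS = ½ · [(294 - 20) + (215 - 20)] · 158 = 37051.
Change in consumer surplus = 37051 - 55225 = -18174.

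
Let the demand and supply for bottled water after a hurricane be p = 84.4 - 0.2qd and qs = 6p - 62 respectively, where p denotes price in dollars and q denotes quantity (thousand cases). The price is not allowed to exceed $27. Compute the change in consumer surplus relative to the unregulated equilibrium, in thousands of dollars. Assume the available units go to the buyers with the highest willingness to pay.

659.6

Rearranging demand gives qd = 422 - 5p. Setting quantity demanded equal to quantity supplied, 422 - 5p = 6p - 62, gives p* = 44 and q* = 202.
Because the ceiling (27) lies below the market-clearing price, it is binding.
At p = 27: qd = 422 - 5·27 = 287 and qs = 6·27 - 62 = 100.
Consumer surplus without the control is ½ · (84.4 - 44) · 202 = 4080.4.
With the ceiling, 100 units are sold at 27 (assume they go to the highest-value buyers). The demand price at q = 100 is 64.4, so CS = ½ · [(84.4 - 27) + (64.4 - 27)] · 100 = 4740.
Change in consumer surplus = 4740 - 4080.4 = 659.6.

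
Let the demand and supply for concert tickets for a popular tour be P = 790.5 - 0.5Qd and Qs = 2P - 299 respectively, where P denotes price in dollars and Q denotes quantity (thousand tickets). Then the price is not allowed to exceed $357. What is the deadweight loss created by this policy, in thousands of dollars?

Rearranging demand gives Qd = 1581 - 2P. In a free market, 1581 - 2P = 2P - 299 gives the equilibrium P* = 470, Q* = 641.
Because the ceiling (357) lies below the market-clearing price, it is binding.
At P = 357: Qd = 1581 - 2·357 = 867 and Qs = 2·357 - 299 = 415.
Quantity traded falls to 415. At Q = 415 the demand price is (1581 - 415)/2 = 583 and the supply price is (299 + 415)/2 = 357.
Deadweight loss = ½ · (583 - 357) · (641 - 415) = ½ · 226 · 226 = 25538.

25538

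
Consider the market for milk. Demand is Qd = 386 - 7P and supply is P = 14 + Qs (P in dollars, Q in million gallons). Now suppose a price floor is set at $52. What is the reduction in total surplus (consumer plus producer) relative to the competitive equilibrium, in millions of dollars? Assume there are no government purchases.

Rearranging supply gives Qs = P - 14. Equilibrium: 386 - 7P = P - 14, so 400 = 8P and P* = 50, Q* = 36.
The floor of 52 is above the equilibrium price 50, so it binds.
At P = 52: Qd = 386 - 7·52 = 22 and Qs = 52 - 14 = 38.
Quantity traded falls to 22. At Q = 22 the demand price is (386 - 22)/7 = 52 and the supply price is 14 + 22 = 36.
Deadweight loss = ½ · (52 - 36) · (36 - 22) = ½ · 16 · 14 = 112.

112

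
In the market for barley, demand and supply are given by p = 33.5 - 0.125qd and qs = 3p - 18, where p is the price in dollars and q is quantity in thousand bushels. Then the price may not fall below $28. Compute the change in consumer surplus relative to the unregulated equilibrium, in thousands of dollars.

-104

Rearranging demand gives qd = 268 - 8p. Setting quantity demanded equal to quantity supplied, 268 - 8p = 3p - 18, gives p* = 26 and q* = 60.
The floor of 28 is above the equilibrium price 26, so it binds.
At p = 28: qd = 268 - 8·28 = 44 and qs = 3·28 - 18 = 66.
Consumer surplus without the control is ½ · (33.5 - 26) · 60 = 225.
With the floor, consumers buy 44 units at 28, so CS = ½ · (33.5 - 28) · 44 = 121.
Change in consumer surplus = 121 - 225 = -104.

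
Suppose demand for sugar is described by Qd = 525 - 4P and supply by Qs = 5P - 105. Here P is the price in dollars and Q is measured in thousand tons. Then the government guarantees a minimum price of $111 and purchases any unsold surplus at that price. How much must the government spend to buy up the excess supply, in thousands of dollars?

Equilibrium: 525 - 4P = 5P - 105, so 630 = 9P and P* = 70, Q* = 245.
Since 111 > 70, the floor is binding.
At P = 111: Qd = 525 - 4·111 = 81 and Qs = 5·111 - 105 = 450.
Surplus = Qs - Qd = 369.
Government expenditure = surplus × support price = 369 × 111 = 40959.

40959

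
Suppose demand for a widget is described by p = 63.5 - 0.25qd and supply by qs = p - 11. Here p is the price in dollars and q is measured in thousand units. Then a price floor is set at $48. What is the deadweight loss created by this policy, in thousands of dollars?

Rearranging demand gives qd = 254 - 4p. In a free market, 254 - 4p = p - 11 gives the equilibrium p* = 53, q* = 42.
Since 48 is below p* = 53, the floor does not bind and the free-market outcome prevails.
Since the control does not bind, no trades are prevented and deadweight loss is zero.

0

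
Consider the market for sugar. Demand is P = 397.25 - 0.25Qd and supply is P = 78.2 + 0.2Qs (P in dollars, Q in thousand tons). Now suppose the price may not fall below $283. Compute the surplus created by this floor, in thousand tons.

Rearranging demand gives Qd = 1589 - 4P; rearranging supply gives Qs = 5P - 391. In a free market, 1589 - 4P = 5P - 391 gives the equilibrium P* = 220, Q* = 709.
Because the floor (283) lies above the market-clearing price, it is binding.
At P = 283: Qd = 1589 - 4·283 = 457 and Qs = 5·283 - 391 = 1024.
Surplus = Qs - Qd = 1024 - 457 = 567.

567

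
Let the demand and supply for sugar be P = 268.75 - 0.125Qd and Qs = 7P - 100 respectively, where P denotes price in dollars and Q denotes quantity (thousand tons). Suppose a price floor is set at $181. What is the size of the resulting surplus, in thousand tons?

Rearranging demand gives Qd = 2150 - 8P. In a free market, 2150 - 8P = 7P - 100 gives the equilibrium P* = 150, Q* = 950.
Because the floor (181) lies above the market-clearing price, it is binding.
At P = 181: Qd = 2150 - 8·181 = 702 and Qs = 7·181 - 100 = 1167.
Surplus = Qs - Qd = 1167 - 702 = 465.

465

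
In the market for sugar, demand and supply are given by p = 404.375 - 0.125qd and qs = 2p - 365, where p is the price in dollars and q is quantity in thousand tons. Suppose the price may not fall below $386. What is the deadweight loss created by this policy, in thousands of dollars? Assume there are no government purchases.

Rearranging demand gives qd = 3235 - 8p. Equilibrium: 3235 - 8p = 2p - 365, so 3600 = 10p and p* = 360, q* = 355.
Because the floor (386) lies above the market-clearing price, it is binding.
At p = 386: qd = 3235 - 8·386 = 147 and qs = 2·386 - 365 = 407.
Quantity traded falls to 147. At q = 147 the demand price is (3235 - 147)/8 = 386 and the supply price is (365 + 147)/2 = 256.
Deadweight loss = ½ · (386 - 256) · (355 - 147) = ½ · 130 · 208 = 13520.

13520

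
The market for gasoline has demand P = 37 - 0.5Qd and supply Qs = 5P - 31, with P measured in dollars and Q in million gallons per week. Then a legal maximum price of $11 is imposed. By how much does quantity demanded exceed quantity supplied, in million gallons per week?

Rearranging demand gives Qd = 74 - 2P. In a free market, 74 - 2P = 5P - 31 gives the equilibrium P* = 15, Q* = 44.
Since 11 < 15, the ceiling is binding.
At P = 11: Qd = 74 - 2·11 = 52 and Qs = 5·11 - 31 = 24.
Shortage = Qd - Qs = 52 - 24 = 28.

28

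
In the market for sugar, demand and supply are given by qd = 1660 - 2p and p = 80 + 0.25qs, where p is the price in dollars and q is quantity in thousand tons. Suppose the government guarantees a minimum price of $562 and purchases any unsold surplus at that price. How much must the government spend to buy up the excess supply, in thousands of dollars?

Rearranging supply gives qs = 4p - 320. In a free market, 1660 - 2p = 4p - 320 gives the equilibrium p* = 330, q* = 1000.
Since 562 > 330, the floor is binding.
At p = 562: qd = 1660 - 2·562 = 536 and qs = 4·562 - 320 = 1928.
Surplus = qs - qd = 1392.
Government expenditure = surplus × support price = 1392 × 562 = 782304.

782304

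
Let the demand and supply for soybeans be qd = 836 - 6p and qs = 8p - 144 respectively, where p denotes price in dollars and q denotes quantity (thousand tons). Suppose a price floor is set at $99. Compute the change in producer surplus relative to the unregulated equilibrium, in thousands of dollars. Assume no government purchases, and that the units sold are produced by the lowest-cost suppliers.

In a free market, 836 - 6p = 8p - 144 gives the equilibrium p* = 70, q* = 416.
Since 99 > 70, the floor is binding.
At p = 99: qd = 836 - 6·99 = 242 and qs = 8·99 - 144 = 648.
Producer surplus without the control is ½ · (70 - 18) · 416 = 10816.
With the floor, 242 units are sold at 99. The supply price at q = 242 is 48.25, so PS = ½ · [(99 - 18) + (99 - 48.25)] · 242 = 15941.75.
Change in producer surplus = 15941.75 - 10816 = 5125.75.

5125.75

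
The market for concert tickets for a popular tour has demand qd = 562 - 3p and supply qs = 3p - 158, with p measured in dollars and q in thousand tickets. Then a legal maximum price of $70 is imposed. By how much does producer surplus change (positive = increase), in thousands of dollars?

Without the control the market clears where 562 - 3p = 3p - 158, i.e. p* = 120 and q* = 202.
Since 70 < 120, the ceiling is binding.
At p = 70: qd = 562 - 3·70 = 352 and qs = 3·70 - 158 = 52.
Producer surplus without the control is ½ · (120 - 158/3) · 202 = 20402/3.
With the ceiling, producers sell 52 units at 70, so PS = ½ · (70 - 158/3) · 52 = 1352/3.
Change in producer surplus = 1352/3 - 20402/3 = -6350.

-6350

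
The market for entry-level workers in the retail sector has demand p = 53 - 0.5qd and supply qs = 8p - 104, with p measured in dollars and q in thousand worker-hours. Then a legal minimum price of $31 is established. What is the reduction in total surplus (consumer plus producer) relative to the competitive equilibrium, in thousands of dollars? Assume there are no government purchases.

Rearranging demand gives qd = 106 - 2p. Setting quantity demanded equal to quantity supplied, 106 - 2p = 8p - 104, gives p* = 21 and q* = 64.
Since 31 > 21, the floor is binding.
At p = 31: qd = 106 - 2·31 = 44 and qs = 8·31 - 104 = 144.
Quantity traded falls to 44. At q = 44 the demand price is (106 - 44)/2 = 31 and the supply price is (104 + 44)/8 = 18.5.
Deadweight loss = ½ · (31 - 18.5) · (64 - 44) = ½ · 12.5 · 20 = 125.

125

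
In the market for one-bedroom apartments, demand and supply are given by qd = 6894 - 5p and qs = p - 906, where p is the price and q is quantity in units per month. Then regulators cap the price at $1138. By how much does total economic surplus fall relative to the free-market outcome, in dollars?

15746.4

Equilibrium: 6894 - 5p = p - 906, so 7800 = 6p and p* = 1300, q* = 394.
The ceiling of 1138 is below the equilibrium price 1300, so it binds.
At p = 1138: qd = 6894 - 5·1138 = 1204 and qs = 1138 - 906 = 232.
Quantity traded falls to 232. At q = 232 the demand price is (6894 - 232)/5 = 1332.4 and the supply price is 906 + 232 = 1138.
Deadweight loss = ½ · (1332.4 - 1138) · (394 - 232) = ½ · 194.4 · 162 = 15746.4.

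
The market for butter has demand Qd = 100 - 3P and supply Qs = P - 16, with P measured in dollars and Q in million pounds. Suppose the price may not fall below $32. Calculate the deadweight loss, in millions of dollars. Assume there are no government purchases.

In a free market, 100 - 3P = P - 16 gives the equilibrium P* = 29, Q* = 13.
Since 32 > 29, the floor is binding.
At P = 32: Qd = 100 - 3·32 = 4 and Qs = 32 - 16 = 16.
Quantity traded falls to 4. At Q = 4 the demand price is (100 - 4)/3 = 32 and the supply price is 16 + 4 = 20.
Deadweight loss = ½ · (32 - 20) · (13 - 4) = ½ · 12 · 9 = 54.

54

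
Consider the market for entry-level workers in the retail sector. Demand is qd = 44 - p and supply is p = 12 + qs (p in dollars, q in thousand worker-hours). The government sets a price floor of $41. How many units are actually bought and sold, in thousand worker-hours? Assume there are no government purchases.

Rearranging supply gives qs = p - 12. Setting quantity demanded equal to quantity supplied, 44 - p = p - 12, gives p* = 28 and q* = 16.
The floor of 41 is above the equilibrium price 28, so it binds.
At p = 41: qd = 44 - 41 = 3 and qs = 41 - 12 = 29.
The quantity actually transacted is the short side, demand: 3.

3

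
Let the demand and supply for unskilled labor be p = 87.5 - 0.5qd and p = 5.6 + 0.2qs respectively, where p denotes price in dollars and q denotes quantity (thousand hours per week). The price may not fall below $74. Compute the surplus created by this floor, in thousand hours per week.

Rearranging demand gives qd = 175 - 2p; rearranging supply gives qs = 5p - 28. Setting quantity demanded equal to quantity supplied, 175 - 2p = 5p - 28, gives p* = 29 and q* = 117.
The floor of 74 is above the equilibrium price 29, so it binds.
At p = 74: qd = 175 - 2·74 = 27 and qs = 5·74 - 28 = 342.
Surplus = qs - qd = 342 - 27 = 315.

315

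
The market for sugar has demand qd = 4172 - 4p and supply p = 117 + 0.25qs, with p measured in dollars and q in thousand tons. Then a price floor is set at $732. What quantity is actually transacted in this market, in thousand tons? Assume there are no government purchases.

1244

Rearranging supply gives qs = 4p - 468. Equilibrium: 4172 - 4p = 4p - 468, so 4640 = 8p and p* = 580, q* = 1852.
Because the floor (732) lies above the market-clearing price, it is binding.
At p = 732: qd = 4172 - 4·732 = 1244 and qs = 4·732 - 468 = 2460.
The quantity actually transacted is the short side, demand: 1244.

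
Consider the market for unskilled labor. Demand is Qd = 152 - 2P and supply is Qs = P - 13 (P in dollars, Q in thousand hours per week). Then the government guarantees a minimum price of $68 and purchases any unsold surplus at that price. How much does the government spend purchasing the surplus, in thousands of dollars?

2652

Equilibrium: 152 - 2P = P - 13, so 165 = 3P and P* = 55, Q* = 42.
The floor of 68 is above the equilibrium price 55, so it binds.
At P = 68: Qd = 152 - 2·68 = 16 and Qs = 68 - 13 = 55.
Surplus = Qs - Qd = 39.
Government expenditure = surplus × support price = 39 × 68 = 2652.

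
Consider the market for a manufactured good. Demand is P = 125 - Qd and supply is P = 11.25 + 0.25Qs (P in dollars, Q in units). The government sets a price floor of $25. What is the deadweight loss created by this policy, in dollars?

0

Rearranging demand gives Qd = 125 - P; rearranging supply gives Qs = 4P - 45. Setting quantity demanded equal to quantity supplied, 125 - P = 4P - 45, gives P* = 34 and Q* = 91.
Since 25 is below P* = 34, the floor does not bind and the free-market outcome prevails.
Since the control does not bind, no trades are prevented and deadweight loss is zero.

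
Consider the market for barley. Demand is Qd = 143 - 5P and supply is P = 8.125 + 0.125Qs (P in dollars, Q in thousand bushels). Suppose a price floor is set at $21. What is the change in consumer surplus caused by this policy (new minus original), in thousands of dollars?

Rearranging supply gives Qs = 8P - 65. Without the control the market clears where 143 - 5P = 8P - 65, i.e. P* = 16 and Q* = 63.
Because the floor (21) lies above the market-clearing price, it is binding.
At P = 21: Qd = 143 - 5·21 = 38 and Qs = 8·21 - 65 = 103.
Consumer surplus without the control is ½ · (28.6 - 16) · 63 = 396.9.
With the floor, consumers buy 38 units at 21, so CS = ½ · (28.6 - 21) · 38 = 144.4.
Change in consumer surplus = 144.4 - 396.9 = -252.5.

-252.5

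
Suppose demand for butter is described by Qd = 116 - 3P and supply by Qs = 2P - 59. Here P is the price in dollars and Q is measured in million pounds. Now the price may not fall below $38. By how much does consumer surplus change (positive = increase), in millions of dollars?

Setting quantity demanded equal to quantity supplied, 116 - 3P = 2P - 59, gives P* = 35 and Q* = 11.
The floor of 38 is above the equilibrium price 35, so it binds.
At P = 38: Qd = 116 - 3·38 = 2 and Qs = 2·38 - 59 = 17.
Consumer surplus without the control is ½ · (116/3 - 35) · 11 = 121/6.
With the floor, consumers buy 2 units at 38, so CS = ½ · (116/3 - 38) · 2 = 2/3.
Change in consumer surplus = 2/3 - 121/6 = -19.5.

-19.5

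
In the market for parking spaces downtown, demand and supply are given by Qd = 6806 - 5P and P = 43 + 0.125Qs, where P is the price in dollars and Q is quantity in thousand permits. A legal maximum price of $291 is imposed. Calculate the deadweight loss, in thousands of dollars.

Rearranging supply gives Qs = 8P - 344. Setting quantity demanded equal to quantity supplied, 6806 - 5P = 8P - 344, gives P* = 550 and Q* = 4056.
The ceiling of 291 is below the equilibrium price 550, so it binds.
At P = 291: Qd = 6806 - 5·291 = 5351 and Qs = 8·291 - 344 = 1984.
Quantity traded falls to 1984. At Q = 1984 the demand price is (6806 - 1984)/5 = 964.4 and the supply price is (344 + 1984)/8 = 291.
Deadweight loss = ½ · (964.4 - 291) · (4056 - 1984) = ½ · 673.4 · 2072 = 697642.4.

697642.4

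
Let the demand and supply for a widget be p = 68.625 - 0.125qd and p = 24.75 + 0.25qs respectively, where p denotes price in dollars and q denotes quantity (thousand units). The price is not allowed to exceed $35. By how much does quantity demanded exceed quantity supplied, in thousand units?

Rearranging demand gives qd = 549 - 8p; rearranging supply gives qs = 4p - 99. In a free market, 549 - 8p = 4p - 99 gives the equilibrium p* = 54, q* = 117.
Since 35 < 54, the ceiling is binding.
At p = 35: qd = 549 - 8·35 = 269 and qs = 4·35 - 99 = 41.
Shortage = qd - qs = 269 - 41 = 228.

228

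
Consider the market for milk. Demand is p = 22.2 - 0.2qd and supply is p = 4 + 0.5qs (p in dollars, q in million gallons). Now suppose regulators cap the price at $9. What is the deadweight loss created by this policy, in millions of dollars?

89.6

Rearranging demand gives qd = 111 - 5p; rearranging supply gives qs = 2p - 8. In a free market, 111 - 5p = 2p - 8 gives the equilibrium p* = 17, q* = 26.
Since 9 < 17, the ceiling is binding.
At p = 9: qd = 111 - 5·9 = 66 and qs = 2·9 - 8 = 10.
Quantity traded falls to 10. At q = 10 the demand price is (111 - 10)/5 = 20.2 and the supply price is (8 + 10)/2 = 9.
Deadweight loss = ½ · (20.2 - 9) · (26 - 10) = ½ · 11.2 · 16 = 89.6.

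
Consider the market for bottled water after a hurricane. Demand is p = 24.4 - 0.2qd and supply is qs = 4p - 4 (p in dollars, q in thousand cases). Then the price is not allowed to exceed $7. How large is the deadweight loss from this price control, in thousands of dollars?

176.4

Rearranging demand gives qd = 122 - 5p. Without the control the market clears where 122 - 5p = 4p - 4, i.e. p* = 14 and q* = 52.
The ceiling of 7 is below the equilibrium price 14, so it binds.
At p = 7: qd = 122 - 5·7 = 87 and qs = 4·7 - 4 = 24.
Quantity traded falls to 24. At q = 24 the demand price is (122 - 24)/5 = 19.6 and the supply price is (4 + 24)/4 = 7.
Deadweight loss = ½ · (19.6 - 7) · (52 - 24) = ½ · 12.6 · 28 = 176.4.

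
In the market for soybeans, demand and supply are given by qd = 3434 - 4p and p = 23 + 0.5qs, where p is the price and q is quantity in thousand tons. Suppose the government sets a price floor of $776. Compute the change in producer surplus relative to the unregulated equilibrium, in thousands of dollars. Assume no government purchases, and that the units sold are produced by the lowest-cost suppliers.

-88984

Rearranging supply gives qs = 2p - 46. Equilibrium: 3434 - 4p = 2p - 46, so 3480 = 6p and p* = 580, q* = 1114.
Because the floor (776) lies above the market-clearing price, it is binding.
At p = 776: qd = 3434 - 4·776 = 330 and qs = 2·776 - 46 = 1506.
Producer surplus without the control is ½ · (580 - 23) · 1114 = 310249.
With the floor, 330 units are sold at 776. The supply price at q = 330 is 188, so PS = ½ · [(776 - 23) + (776 - 188)] · 330 = 221265.
Change in producer surplus = 221265 - 310249 = -88984.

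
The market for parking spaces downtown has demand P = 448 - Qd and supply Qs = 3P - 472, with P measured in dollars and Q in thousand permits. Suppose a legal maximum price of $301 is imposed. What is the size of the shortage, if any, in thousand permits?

0

Rearranging demand gives Qd = 448 - P. Without the control the market clears where 448 - P = 3P - 472, i.e. P* = 230 and Q* = 218.
Since 301 is above P* = 230, the ceiling does not bind and the free-market outcome prevails.
Since the control does not bind, there is no shortage.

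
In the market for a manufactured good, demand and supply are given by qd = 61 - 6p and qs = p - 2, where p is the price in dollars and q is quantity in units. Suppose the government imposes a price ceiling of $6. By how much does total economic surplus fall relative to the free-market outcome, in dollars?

5.25

Without the control the market clears where 61 - 6p = p - 2, i.e. p* = 9 and q* = 7.
Because the ceiling (6) lies below the market-clearing price, it is binding.
At p = 6: qd = 61 - 6·6 = 25 and qs = 6 - 2 = 4.
Quantity traded falls to 4. At q = 4 the demand price is (61 - 4)/6 = 9.5 and the supply price is 2 + 4 = 6.
Deadweight loss = ½ · (9.5 - 6) · (7 - 4) = ½ · 3.5 · 3 = 5.25.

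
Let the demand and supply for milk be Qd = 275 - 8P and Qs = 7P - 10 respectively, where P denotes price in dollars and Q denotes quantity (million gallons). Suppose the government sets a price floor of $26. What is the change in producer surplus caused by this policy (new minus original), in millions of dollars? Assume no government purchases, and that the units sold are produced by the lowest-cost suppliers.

245

Without the control the market clears where 275 - 8P = 7P - 10, i.e. P* = 19 and Q* = 123.
Since 26 > 19, the floor is binding.
At P = 26: Qd = 275 - 8·26 = 67 and Qs = 7·26 - 10 = 172.
Producer surplus without the control is ½ · (19 - 10/7) · 123 = 15129/14.
With the floor, 67 units are sold at 26. The supply price at Q = 67 is 11, so PS = ½ · [(26 - 10/7) + (26 - 11)] · 67 = 18559/14.
Change in producer surplus = 18559/14 - 15129/14 = 245.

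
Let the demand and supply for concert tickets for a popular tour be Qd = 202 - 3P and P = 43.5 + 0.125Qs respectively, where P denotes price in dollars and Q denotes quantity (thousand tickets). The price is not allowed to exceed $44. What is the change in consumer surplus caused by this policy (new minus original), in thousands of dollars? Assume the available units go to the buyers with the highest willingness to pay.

Rearranging supply gives Qs = 8P - 348. Setting quantity demanded equal to quantity supplied, 202 - 3P = 8P - 348, gives P* = 50 and Q* = 52.
The ceiling of 44 is below the equilibrium price 50, so it binds.
At P = 44: Qd = 202 - 3·44 = 70 and Qs = 8·44 - 348 = 4.
Consumer surplus without the control is ½ · (202/3 - 50) · 52 = 1352/3.
With the ceiling, 4 units are sold at 44 (assume they go to the highest-value buyers). The demand price at Q = 4 is 66, so CS = ½ · [(202/3 - 44) + (66 - 44)] · 4 = 272/3.
Change in consumer surplus = 272/3 - 1352/3 = -360.

-360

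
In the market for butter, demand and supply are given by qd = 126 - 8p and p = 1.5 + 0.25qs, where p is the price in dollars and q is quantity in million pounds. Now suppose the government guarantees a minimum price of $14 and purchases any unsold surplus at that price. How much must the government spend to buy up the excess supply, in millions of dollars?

504

Rearranging supply gives qs = 4p - 6. In a free market, 126 - 8p = 4p - 6 gives the equilibrium p* = 11, q* = 38.
The floor of 14 is above the equilibrium price 11, so it binds.
At p = 14: qd = 126 - 8·14 = 14 and qs = 4·14 - 6 = 50.
Surplus = qs - qd = 36.
Government expenditure = surplus × support price = 36 × 14 = 504.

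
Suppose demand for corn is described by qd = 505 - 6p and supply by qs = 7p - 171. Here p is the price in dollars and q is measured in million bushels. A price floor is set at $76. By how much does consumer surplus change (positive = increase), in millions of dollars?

Without the control the market clears where 505 - 6p = 7p - 171, i.e. p* = 52 and q* = 193.
Because the floor (76) lies above the market-clearing price, it is binding.
At p = 76: qd = 505 - 6·76 = 49 and qs = 7·76 - 171 = 361.
Consumer surplus without the control is ½ · (505/6 - 52) · 193 = 37249/12.
With the floor, consumers buy 49 units at 76, so CS = ½ · (505/6 - 76) · 49 = 2401/12.
Change in consumer surplus = 2401/12 - 37249/12 = -2904.

-2904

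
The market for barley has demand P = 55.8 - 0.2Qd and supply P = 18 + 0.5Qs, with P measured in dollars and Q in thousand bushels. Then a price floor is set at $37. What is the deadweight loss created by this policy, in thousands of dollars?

Rearranging demand gives Qd = 279 - 5P; rearranging supply gives Qs = 2P - 36. Without the control the market clears where 279 - 5P = 2P - 36, i.e. P* = 45 and Q* = 54.
The floor of 37 is below the equilibrium price 45, so it is not binding; the market clears at P* = 45, Q* = 54.
Since the control does not bind, no trades are prevented and deadweight loss is zero.

0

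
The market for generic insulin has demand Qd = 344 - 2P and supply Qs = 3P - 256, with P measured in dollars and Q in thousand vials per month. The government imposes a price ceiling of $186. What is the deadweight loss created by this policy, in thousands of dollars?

Setting quantity demanded equal to quantity supplied, 344 - 2P = 3P - 256, gives P* = 120 and Q* = 104.
Since 186 is above P* = 120, the ceiling does not bind and the free-market outcome prevails.
Since the control does not bind, no trades are prevented and deadweight loss is zero.

0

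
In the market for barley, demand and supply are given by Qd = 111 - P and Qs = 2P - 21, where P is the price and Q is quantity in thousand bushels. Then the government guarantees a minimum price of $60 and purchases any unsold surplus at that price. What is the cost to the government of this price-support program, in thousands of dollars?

2880

Without the control the market clears where 111 - P = 2P - 21, i.e. P* = 44 and Q* = 67.
The floor of 60 is above the equilibrium price 44, so it binds.
At P = 60: Qd = 111 - 60 = 51 and Qs = 2·60 - 21 = 99.
Surplus = Qs - Qd = 48.
Government expenditure = surplus × support price = 48 × 60 = 2880.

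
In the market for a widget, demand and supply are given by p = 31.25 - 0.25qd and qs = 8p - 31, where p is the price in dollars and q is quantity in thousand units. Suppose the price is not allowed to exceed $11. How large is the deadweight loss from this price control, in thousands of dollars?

Rearranging demand gives qd = 125 - 4p. Setting quantity demanded equal to quantity supplied, 125 - 4p = 8p - 31, gives p* = 13 and q* = 73.
The ceiling of 11 is below the equilibrium price 13, so it binds.
At p = 11: qd = 125 - 4·11 = 81 and qs = 8·11 - 31 = 57.
Quantity traded falls to 57. At q = 57 the demand price is (125 - 57)/4 = 17 and the supply price is (31 + 57)/8 = 11.
Deadweight loss = ½ · (17 - 11) · (73 - 57) = ½ · 6 · 16 = 48.

48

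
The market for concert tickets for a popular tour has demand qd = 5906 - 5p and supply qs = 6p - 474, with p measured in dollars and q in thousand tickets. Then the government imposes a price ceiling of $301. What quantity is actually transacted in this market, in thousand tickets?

In a free market, 5906 - 5p = 6p - 474 gives the equilibrium p* = 580, q* = 3006.
Since 301 < 580, the ceiling is binding.
At p = 301: qd = 5906 - 5·301 = 4401 and qs = 6·301 - 474 = 1332.
The quantity actually transacted is the short side, supply: 1332.

1332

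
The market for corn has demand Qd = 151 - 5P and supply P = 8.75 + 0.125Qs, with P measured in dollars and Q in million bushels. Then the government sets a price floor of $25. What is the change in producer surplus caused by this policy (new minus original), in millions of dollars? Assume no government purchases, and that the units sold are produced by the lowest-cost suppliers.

Rearranging supply gives Qs = 8P - 70. Setting quantity demanded equal to quantity supplied, 151 - 5P = 8P - 70, gives P* = 17 and Q* = 66.
The floor of 25 is above the equilibrium price 17, so it binds.
At P = 25: Qd = 151 - 5·25 = 26 and Qs = 8·25 - 70 = 130.
Producer surplus without the control is ½ · (17 - 8.75) · 66 = 272.25.
With the floor, 26 units are sold at 25. The supply price at Q = 26 is 12, so PS = ½ · [(25 - 8.75) + (25 - 12)] · 26 = 380.25.
Change in producer surplus = 380.25 - 272.25 = 108.

108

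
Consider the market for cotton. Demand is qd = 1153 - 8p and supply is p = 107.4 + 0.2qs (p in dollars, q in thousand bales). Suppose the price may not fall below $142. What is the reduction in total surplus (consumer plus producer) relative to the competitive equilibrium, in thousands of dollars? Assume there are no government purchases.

1497.6

Rearranging supply gives qs = 5p - 537. Setting quantity demanded equal to quantity supplied, 1153 - 8p = 5p - 537, gives p* = 130 and q* = 113.
Since 142 > 130, the floor is binding.
At p = 142: qd = 1153 - 8·142 = 17 and qs = 5·142 - 537 = 173.
Quantity traded falls to 17. At q = 17 the demand price is (1153 - 17)/8 = 142 and the supply price is (537 + 17)/5 = 110.8.
Deadweight loss = ½ · (142 - 110.8) · (113 - 17) = ½ · 31.2 · 96 = 1497.6.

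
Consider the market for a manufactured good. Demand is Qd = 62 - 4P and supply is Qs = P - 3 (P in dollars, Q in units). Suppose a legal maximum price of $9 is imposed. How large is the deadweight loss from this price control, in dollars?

Setting quantity demanded equal to quantity supplied, 62 - 4P = P - 3, gives P* = 13 and Q* = 10.
The ceiling of 9 is below the equilibrium price 13, so it binds.
At P = 9: Qd = 62 - 4·9 = 26 and Qs = 9 - 3 = 6.
Quantity traded falls to 6. At Q = 6 the demand price is (62 - 6)/4 = 14 and the supply price is 3 + 6 = 9.
Deadweight loss = ½ · (14 - 9) · (10 - 6) = ½ · 5 · 4 = 10.

10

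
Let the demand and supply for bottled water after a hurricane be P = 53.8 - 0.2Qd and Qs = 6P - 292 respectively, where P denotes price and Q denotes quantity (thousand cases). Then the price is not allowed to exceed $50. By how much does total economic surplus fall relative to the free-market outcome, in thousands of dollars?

Rearranging demand gives Qd = 269 - 5P. Without the control the market clears where 269 - 5P = 6P - 292, i.e. P* = 51 and Q* = 14.
Because the ceiling (50) lies below the market-clearing price, it is binding.
At P = 50: Qd = 269 - 5·50 = 19 and Qs = 6·50 - 292 = 8.
Quantity traded falls to 8. At Q = 8 the demand price is (269 - 8)/5 = 52.2 and the supply price is (292 + 8)/6 = 50.
Deadweight loss = ½ · (52.2 - 50) · (14 - 8) = ½ · 2.2 · 6 = 6.6.

6.6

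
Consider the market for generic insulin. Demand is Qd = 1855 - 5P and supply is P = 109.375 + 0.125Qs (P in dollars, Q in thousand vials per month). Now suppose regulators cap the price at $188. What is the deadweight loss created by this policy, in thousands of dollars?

5033.6

Rearranging supply gives Qs = 8P - 875. Without the control the market clears where 1855 - 5P = 8P - 875, i.e. P* = 210 and Q* = 805.
Since 188 < 210, the ceiling is binding.
At P = 188: Qd = 1855 - 5·188 = 915 and Qs = 8·188 - 875 = 629.
Quantity traded falls to 629. At Q = 629 the demand price is (1855 - 629)/5 = 245.2 and the supply price is (875 + 629)/8 = 188.
Deadweight loss = ½ · (245.2 - 188) · (805 - 629) = ½ · 57.2 · 176 = 5033.6.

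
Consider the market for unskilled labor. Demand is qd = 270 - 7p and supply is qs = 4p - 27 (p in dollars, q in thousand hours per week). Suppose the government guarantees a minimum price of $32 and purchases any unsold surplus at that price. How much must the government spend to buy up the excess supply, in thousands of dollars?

1760

Setting quantity demanded equal to quantity supplied, 270 - 7p = 4p - 27, gives p* = 27 and q* = 81.
Since 32 > 27, the floor is binding.
At p = 32: qd = 270 - 7·32 = 46 and qs = 4·32 - 27 = 101.
Surplus = qs - qd = 55.
Government expenditure = surplus × support price = 55 × 32 = 1760.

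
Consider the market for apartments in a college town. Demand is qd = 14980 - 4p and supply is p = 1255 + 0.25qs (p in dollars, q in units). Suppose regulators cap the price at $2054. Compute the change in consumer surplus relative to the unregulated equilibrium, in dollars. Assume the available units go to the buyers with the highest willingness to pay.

Rearranging supply gives qs = 4p - 5020. In a free market, 14980 - 4p = 4p - 5020 gives the equilibrium p* = 2500, q* = 4980.
Because the ceiling (2054) lies below the market-clearing price, it is binding.
At p = 2054: qd = 14980 - 4·2054 = 6764 and qs = 4·2054 - 5020 = 3196.
Consumer surplus without the control is ½ · (3745 - 2500) · 4980 = 3100050.
With the ceiling, 3196 units are sold at 2054 (assume they go to the highest-value buyers). The demand price at q = 3196 is 2946, so CS = ½ · [(3745 - 2054) + (2946 - 2054)] · 3196 = 4127634.
Change in consumer surplus = 4127634 - 3100050 = 1027584.

1027584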